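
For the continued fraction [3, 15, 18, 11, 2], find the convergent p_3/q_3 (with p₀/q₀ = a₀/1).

9187/2996

Using pₖ = aₖpₖ₋₁ + pₖ₋₂, qₖ = aₖqₖ₋₁ + qₖ₋₂ (with p₋₁=1, p₋₂=0, q₋₁=0, q₋₂=1):
  k=0: a=3, p=3, q=1
  k=1: a=15, p=46, q=15
  k=2: a=18, p=831, q=271
  k=3: a=11, p=9187, q=2996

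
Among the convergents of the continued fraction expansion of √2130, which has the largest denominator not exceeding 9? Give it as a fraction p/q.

323/7

√2130 = [46; 6, 1, 1, 2, 1, 1, 6, 92, …] (period length 8).
Convergents:
  p_0/q_0 = 46/1
  p_1/q_1 = 277/6
  p_2/q_2 = 323/7
  p_3/q_3 = 600/13
q_2 = 7 ≤ 9 < 13 = q_3, so the answer is 323/7.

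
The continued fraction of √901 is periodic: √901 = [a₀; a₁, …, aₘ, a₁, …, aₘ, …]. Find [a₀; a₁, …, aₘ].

[30; 60]

a₀ = ⌊√901⌋ = 30.
With m₀=0, d₀=1 and mₖ₊₁ = dₖaₖ − mₖ, dₖ₊₁ = (n − mₖ₊₁²)/dₖ, aₖ₊₁ = ⌊(a₀+mₖ₊₁)/dₖ₊₁⌋:
  k=1: m=30, d=1, a=60
d=1 and a=2a₀=60 at k=1, so the next step gives (m, d) = (30, 1) again — its k=1 value — and the period has length 1.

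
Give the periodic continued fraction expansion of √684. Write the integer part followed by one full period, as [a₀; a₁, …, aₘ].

a₀ = ⌊√684⌋ = 26.
With m₀=0, d₀=1 and mₖ₊₁ = dₖaₖ − mₖ, dₖ₊₁ = (n − mₖ₊₁²)/dₖ, aₖ₊₁ = ⌊(a₀+mₖ₊₁)/dₖ₊₁⌋:
  k=1: m=26, d=8, a=6
  k=2: m=22, d=25, a=1
  k=3: m=3, d=27, a=1
  k=4: m=24, d=4, a=12
  k=5: m=24, d=27, a=1
  k=6: m=3, d=25, a=1
  k=7: m=22, d=8, a=6
  k=8: m=26, d=1, a=52
d=1 and a=2a₀=52 at k=8, so the next step gives (m, d) = (26, 8) again — its k=1 value — and the period has length 8.

[26; 6, 1, 1, 12, 1, 1, 6, 52]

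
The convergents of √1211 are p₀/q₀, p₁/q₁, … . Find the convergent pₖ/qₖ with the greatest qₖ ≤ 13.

√1211 = [34; 1, 3, 1, 68, …] (period length 4).
Convergents:
  p_0/q_0 = 34/1
  p_1/q_1 = 35/1
  p_2/q_2 = 139/4
  p_3/q_3 = 174/5
  p_4/q_4 = 11971/344
q_3 = 5 ≤ 13 < 344 = q_4, so the answer is 174/5.

174/5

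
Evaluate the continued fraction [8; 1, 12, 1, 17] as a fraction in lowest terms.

Fold from the inside: start with 17/1.
  1 + 1/17 = 18/17
  12 + 17/18 = 233/18
  1 + 18/233 = 251/233
  8 + 233/251 = 2241/251

2241/251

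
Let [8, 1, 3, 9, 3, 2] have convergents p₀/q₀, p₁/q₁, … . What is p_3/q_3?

Using pₖ = aₖpₖ₋₁ + pₖ₋₂, qₖ = aₖqₖ₋₁ + qₖ₋₂ (with p₋₁=1, p₋₂=0, q₋₁=0, q₋₂=1):
  k=0: a=8, p=8, q=1
  k=1: a=1, p=9, q=1
  k=2: a=3, p=35, q=4
  k=3: a=9, p=324, q=37

324/37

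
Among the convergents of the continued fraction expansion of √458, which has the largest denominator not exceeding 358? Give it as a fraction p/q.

√458 = [21; 2, 2, 42, …] (period length 3).
Convergents:
  p_0/q_0 = 21/1
  p_1/q_1 = 43/2
  p_2/q_2 = 107/5
  p_3/q_3 = 4537/212
  p_4/q_4 = 9181/429
q_3 = 212 ≤ 358 < 429 = q_4, so the answer is 4537/212.

4537/212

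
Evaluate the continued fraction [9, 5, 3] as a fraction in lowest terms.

147/16

Fold from the inside: start with 3/1.
  5 + 1/3 = 16/3
  9 + 3/16 = 147/16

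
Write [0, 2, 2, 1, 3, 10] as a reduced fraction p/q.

Using pₖ = aₖpₖ₋₁ + pₖ₋₂ and qₖ = aₖqₖ₋₁ + qₖ₋₂:
  k=0: a=0, p=0, q=1
  k=1: a=2, p=1, q=2
  k=2: a=2, p=2, q=5
  k=3: a=1, p=3, q=7
  k=4: a=3, p=11, q=26
  k=5: a=10, p=113, q=267

113/267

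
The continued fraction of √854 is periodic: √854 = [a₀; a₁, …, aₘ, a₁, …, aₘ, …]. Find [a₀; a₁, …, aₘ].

[29; 4, 2, 11, 4, 11, 2, 4, 58]

a₀ = ⌊√854⌋ = 29.
With m₀=0, d₀=1 and mₖ₊₁ = dₖaₖ − mₖ, dₖ₊₁ = (n − mₖ₊₁²)/dₖ, aₖ₊₁ = ⌊(a₀+mₖ₊₁)/dₖ₊₁⌋:
  k=1: m=29, d=13, a=4
  k=2: m=23, d=25, a=2
  k=3: m=27, d=5, a=11
  k=4: m=28, d=14, a=4
  k=5: m=28, d=5, a=11
  k=6: m=27, d=25, a=2
  k=7: m=23, d=13, a=4
  k=8: m=29, d=1, a=58
d=1 and a=2a₀=58 at k=8, so the next step gives (m, d) = (29, 13) again — its k=1 value — and the period has length 8.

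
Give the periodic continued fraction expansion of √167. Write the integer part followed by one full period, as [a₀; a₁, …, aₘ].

[12; 1, 11, 1, 24]

a₀ = ⌊√167⌋ = 12.
With m₀=0, d₀=1 and mₖ₊₁ = dₖaₖ − mₖ, dₖ₊₁ = (n − mₖ₊₁²)/dₖ, aₖ₊₁ = ⌊(a₀+mₖ₊₁)/dₖ₊₁⌋:
  k=1: m=12, d=23, a=1
  k=2: m=11, d=2, a=11
  k=3: m=11, d=23, a=1
  k=4: m=12, d=1, a=24
d=1 and a=2a₀=24 at k=4, so the next step gives (m, d) = (12, 23) again — its k=1 value — and the period has length 4.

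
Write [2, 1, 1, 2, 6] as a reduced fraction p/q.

Using pₖ = aₖpₖ₋₁ + pₖ₋₂ and qₖ = aₖqₖ₋₁ + qₖ₋₂:
  k=0: a=2, p=2, q=1
  k=1: a=1, p=3, q=1
  k=2: a=1, p=5, q=2
  k=3: a=2, p=13, q=5
  k=4: a=6, p=83, q=32

83/32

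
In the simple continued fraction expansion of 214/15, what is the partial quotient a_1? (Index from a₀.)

214 = 14·15 + 4   →  a_0 = 14
15 = 3·4 + 3   →  a_1 = 3

3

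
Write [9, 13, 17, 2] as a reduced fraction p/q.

Fold from the inside: start with 2/1.
  17 + 1/2 = 35/2
  13 + 2/35 = 457/35
  9 + 35/457 = 4148/457

4148/457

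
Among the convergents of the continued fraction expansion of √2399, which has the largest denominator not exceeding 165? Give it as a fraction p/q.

2400/49

√2399 = [48; 1, 47, 1, 96, …] (period length 4).
Convergents:
  p_0/q_0 = 48/1
  p_1/q_1 = 49/1
  p_2/q_2 = 2351/48
  p_3/q_3 = 2400/49
  p_4/q_4 = 232751/4752
q_3 = 49 ≤ 165 < 4752 = q_4, so the answer is 2400/49.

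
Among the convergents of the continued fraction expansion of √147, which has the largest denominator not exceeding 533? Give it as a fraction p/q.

2340/193

√147 = [12; 8, 24, …] (period length 2).
Convergents:
  p_0/q_0 = 12/1
  p_1/q_1 = 97/8
  p_2/q_2 = 2340/193
  p_3/q_3 = 18817/1552
q_2 = 193 ≤ 533 < 1552 = q_3, so the answer is 2340/193.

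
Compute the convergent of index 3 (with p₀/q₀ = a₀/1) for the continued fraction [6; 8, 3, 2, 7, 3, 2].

Using pₖ = aₖpₖ₋₁ + pₖ₋₂, qₖ = aₖqₖ₋₁ + qₖ₋₂ (with p₋₁=1, p₋₂=0, q₋₁=0, q₋₂=1):
  k=0: a=6, p=6, q=1
  k=1: a=8, p=49, q=8
  k=2: a=3, p=153, q=25
  k=3: a=2, p=355, q=58

355/58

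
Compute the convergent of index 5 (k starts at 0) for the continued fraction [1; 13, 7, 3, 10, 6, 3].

19565/18181

Using pₖ = aₖpₖ₋₁ + pₖ₋₂, qₖ = aₖqₖ₋₁ + qₖ₋₂ (with p₋₁=1, p₋₂=0, q₋₁=0, q₋₂=1):
  k=0: a=1, p=1, q=1
  k=1: a=13, p=14, q=13
  k=2: a=7, p=99, q=92
  k=3: a=3, p=311, q=289
  k=4: a=10, p=3209, q=2982
  k=5: a=6, p=19565, q=18181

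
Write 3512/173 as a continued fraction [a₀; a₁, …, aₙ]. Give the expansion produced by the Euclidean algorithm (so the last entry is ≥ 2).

[20; 3, 3, 17]

3512 = 20·173 + 52
173 = 3·52 + 17
52 = 3·17 + 1
17 = 17·1 + 0  (stop)
So 3512/173 = [20; 3, 3, 17].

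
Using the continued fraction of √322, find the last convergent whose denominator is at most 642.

11287/629

√322 = [17; 1, 16, 1, 34, …] (period length 4).
Convergents:
  p_0/q_0 = 17/1
  p_1/q_1 = 18/1
  p_2/q_2 = 305/17
  p_3/q_3 = 323/18
  p_4/q_4 = 11287/629
  p_5/q_5 = 11610/647
q_4 = 629 ≤ 642 < 647 = q_5, so the answer is 11287/629.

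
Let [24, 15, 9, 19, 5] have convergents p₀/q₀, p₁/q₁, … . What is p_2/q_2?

3273/136

Using pₖ = aₖpₖ₋₁ + pₖ₋₂, qₖ = aₖqₖ₋₁ + qₖ₋₂ (with p₋₁=1, p₋₂=0, q₋₁=0, q₋₂=1):
  k=0: a=24, p=24, q=1
  k=1: a=15, p=361, q=15
  k=2: a=9, p=3273, q=136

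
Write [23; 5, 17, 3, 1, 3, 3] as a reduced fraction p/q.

Using pₖ = aₖpₖ₋₁ + pₖ₋₂ and qₖ = aₖqₖ₋₁ + qₖ₋₂:
  k=0: a=23, p=23, q=1
  k=1: a=5, p=116, q=5
  k=2: a=17, p=1995, q=86
  k=3: a=3, p=6101, q=263
  k=4: a=1, p=8096, q=349
  k=5: a=3, p=30389, q=1310
  k=6: a=3, p=99263, q=4279

99263/4279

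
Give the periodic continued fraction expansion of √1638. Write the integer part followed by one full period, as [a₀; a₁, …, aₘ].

[40; 2, 8, 2, 80]

a₀ = ⌊√1638⌋ = 40.
With m₀=0, d₀=1 and mₖ₊₁ = dₖaₖ − mₖ, dₖ₊₁ = (n − mₖ₊₁²)/dₖ, aₖ₊₁ = ⌊(a₀+mₖ₊₁)/dₖ₊₁⌋:
  k=1: m=40, d=38, a=2
  k=2: m=36, d=9, a=8
  k=3: m=36, d=38, a=2
  k=4: m=40, d=1, a=80
d=1 and a=2a₀=80 at k=4, so the next step gives (m, d) = (40, 38) again — its k=1 value — and the period has length 4.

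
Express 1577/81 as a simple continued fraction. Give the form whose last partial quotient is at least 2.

1577 = 19*81 + 38
81 = 2*38 + 5
38 = 7*5 + 3
5 = 1*3 + 2
3 = 1*2 + 1
2 = 2*1 + 0  (stop)
So 1577/81 = [19; 2, 7, 1, 1, 2].

[19; 2, 7, 1, 1, 2]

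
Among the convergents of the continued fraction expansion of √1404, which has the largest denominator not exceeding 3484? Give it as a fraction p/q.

√1404 = [37; 2, 7, 1, 4, 1, 7, 2, 74, …] (period length 8).
Convergents:
  p_0/q_0 = 37/1
  p_1/q_1 = 75/2
  p_2/q_2 = 562/15
  p_3/q_3 = 637/17
  p_4/q_4 = 3110/83
  p_5/q_5 = 3747/100
  p_6/q_6 = 29339/783
  p_7/q_7 = 62425/1666
  p_8/q_8 = 4648789/124067
q_7 = 1666 ≤ 3484 < 124067 = q_8, so the answer is 62425/1666.

62425/1666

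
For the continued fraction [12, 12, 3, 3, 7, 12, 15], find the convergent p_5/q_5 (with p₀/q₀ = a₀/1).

131674/10899

Using pₖ = aₖpₖ₋₁ + pₖ₋₂, qₖ = aₖqₖ₋₁ + qₖ₋₂ (with p₋₁=1, p₋₂=0, q₋₁=0, q₋₂=1):
  k=0: a=12, p=12, q=1
  k=1: a=12, p=145, q=12
  k=2: a=3, p=447, q=37
  k=3: a=3, p=1486, q=123
  k=4: a=7, p=10849, q=898
  k=5: a=12, p=131674, q=10899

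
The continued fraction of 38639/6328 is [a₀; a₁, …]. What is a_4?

9

38639 = 6·6328 + 671   →  a_0 = 6
6328 = 9·671 + 289   →  a_1 = 9
671 = 2·289 + 93   →  a_2 = 2
289 = 3·93 + 10   →  a_3 = 3
93 = 9·10 + 3   →  a_4 = 9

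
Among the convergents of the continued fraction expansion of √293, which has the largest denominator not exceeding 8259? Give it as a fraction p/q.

84679/4947

√293 = [17; 8, 1, 1, 8, 34, …] (period length 5).
Convergents:
  p_0/q_0 = 17/1
  p_1/q_1 = 137/8
  p_2/q_2 = 154/9
  p_3/q_3 = 291/17
  p_4/q_4 = 2482/145
  p_5/q_5 = 84679/4947
  p_6/q_6 = 679914/39721
q_5 = 4947 ≤ 8259 < 39721 = q_6, so the answer is 84679/4947.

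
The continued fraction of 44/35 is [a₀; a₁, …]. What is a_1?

44 = 1·35 + 9   →  a_0 = 1
35 = 3·9 + 8   →  a_1 = 3

3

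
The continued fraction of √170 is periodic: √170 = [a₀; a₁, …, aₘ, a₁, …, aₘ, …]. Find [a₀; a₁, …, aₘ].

[13; 26]

a₀ = ⌊√170⌋ = 13.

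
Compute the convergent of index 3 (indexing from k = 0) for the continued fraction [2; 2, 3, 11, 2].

192/79

Using pₖ = aₖpₖ₋₁ + pₖ₋₂, qₖ = aₖqₖ₋₁ + qₖ₋₂ (with p₋₁=1, p₋₂=0, q₋₁=0, q₋₂=1):
  k=0: a=2, p=2, q=1
  k=1: a=2, p=5, q=2
  k=2: a=3, p=17, q=7
  k=3: a=11, p=192, q=79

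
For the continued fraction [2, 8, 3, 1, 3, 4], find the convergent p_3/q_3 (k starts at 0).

Using pₖ = aₖpₖ₋₁ + pₖ₋₂, qₖ = aₖqₖ₋₁ + qₖ₋₂ (with p₋₁=1, p₋₂=0, q₋₁=0, q₋₂=1):
  k=0: a=2, p=2, q=1
  k=1: a=8, p=17, q=8
  k=2: a=3, p=53, q=25
  k=3: a=1, p=70, q=33

70/33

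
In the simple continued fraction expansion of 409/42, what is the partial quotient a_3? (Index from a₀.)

1

409 = 9·42 + 31   →  a_0 = 9
42 = 1·31 + 11   →  a_1 = 1
31 = 2·11 + 9   →  a_2 = 2
11 = 1·9 + 2   →  a_3 = 1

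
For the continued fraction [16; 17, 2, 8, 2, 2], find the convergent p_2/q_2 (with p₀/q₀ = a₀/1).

562/35

Using pₖ = aₖpₖ₋₁ + pₖ₋₂, qₖ = aₖqₖ₋₁ + qₖ₋₂ (with p₋₁=1, p₋₂=0, q₋₁=0, q₋₂=1):
  k=0: a=16, p=16, q=1
  k=1: a=17, p=273, q=17
  k=2: a=2, p=562, q=35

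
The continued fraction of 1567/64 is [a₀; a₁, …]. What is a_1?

2

1567 = 24·64 + 31   →  a_0 = 24
64 = 2·31 + 2   →  a_1 = 2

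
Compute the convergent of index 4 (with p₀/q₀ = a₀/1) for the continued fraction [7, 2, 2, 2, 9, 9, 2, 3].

838/113

Using pₖ = aₖpₖ₋₁ + pₖ₋₂, qₖ = aₖqₖ₋₁ + qₖ₋₂ (with p₋₁=1, p₋₂=0, q₋₁=0, q₋₂=1):
  k=0: a=7, p=7, q=1
  k=1: a=2, p=15, q=2
  k=2: a=2, p=37, q=5
  k=3: a=2, p=89, q=12
  k=4: a=9, p=838, q=113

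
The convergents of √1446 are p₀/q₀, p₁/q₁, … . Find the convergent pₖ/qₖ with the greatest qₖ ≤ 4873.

109858/2889

√1446 = [38; 38, 76, …] (period length 2).
Convergents:
  p_0/q_0 = 38/1
  p_1/q_1 = 1445/38
  p_2/q_2 = 109858/2889
  p_3/q_3 = 4176049/109820
q_2 = 2889 ≤ 4873 < 109820 = q_3, so the answer is 109858/2889.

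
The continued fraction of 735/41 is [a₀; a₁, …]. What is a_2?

12

735 = 17·41 + 38   →  a_0 = 17
41 = 1·38 + 3   →  a_1 = 1
38 = 12·3 + 2   →  a_2 = 12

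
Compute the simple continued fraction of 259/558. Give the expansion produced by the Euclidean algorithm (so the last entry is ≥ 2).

259 = 0*558 + 259
558 = 2*259 + 40
259 = 6*40 + 19
40 = 2*19 + 2
19 = 9*2 + 1
2 = 2*1 + 0  (stop)
So 259/558 = [0; 2, 6, 2, 9, 2].

[0; 2, 6, 2, 9, 2]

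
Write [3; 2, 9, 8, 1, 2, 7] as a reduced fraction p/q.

Using pₖ = aₖpₖ₋₁ + pₖ₋₂ and qₖ = aₖqₖ₋₁ + qₖ₋₂:
  k=0: a=3, p=3, q=1
  k=1: a=2, p=7, q=2
  k=2: a=9, p=66, q=19
  k=3: a=8, p=535, q=154
  k=4: a=1, p=601, q=173
  k=5: a=2, p=1737, q=500
  k=6: a=7, p=12760, q=3673

12760/3673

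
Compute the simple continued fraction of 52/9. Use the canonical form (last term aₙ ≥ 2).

[5; 1, 3, 2]

52 = 5*9 + 7
9 = 1*7 + 2
7 = 3*2 + 1
2 = 2*1 + 0  (stop)
So 52/9 = [5; 1, 3, 2].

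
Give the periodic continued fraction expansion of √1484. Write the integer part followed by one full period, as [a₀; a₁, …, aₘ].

a₀ = ⌊√1484⌋ = 38.
With m₀=0, d₀=1 and mₖ₊₁ = dₖaₖ − mₖ, dₖ₊₁ = (n − mₖ₊₁²)/dₖ, aₖ₊₁ = ⌊(a₀+mₖ₊₁)/dₖ₊₁⌋:
  k=1: m=38, d=40, a=1
  k=2: m=2, d=37, a=1
  k=3: m=35, d=7, a=10
  k=4: m=35, d=37, a=1
  k=5: m=2, d=40, a=1
  k=6: m=38, d=1, a=76
d=1 and a=2a₀=76 at k=6, so the next step gives (m, d) = (38, 40) again — its k=1 value — and the period has length 6.

[38; 1, 1, 10, 1, 1, 76]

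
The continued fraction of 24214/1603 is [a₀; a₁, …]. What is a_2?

24214 = 15·1603 + 169   →  a_0 = 15
1603 = 9·169 + 82   →  a_1 = 9
169 = 2·82 + 5   →  a_2 = 2

2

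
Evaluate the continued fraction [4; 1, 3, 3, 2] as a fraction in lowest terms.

Fold from the inside: start with 2/1.
  3 + 1/2 = 7/2
  3 + 2/7 = 23/7
  1 + 7/23 = 30/23
  4 + 23/30 = 143/30

143/30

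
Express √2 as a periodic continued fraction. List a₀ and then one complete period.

[1; 2]

a₀ = ⌊√2⌋ = 1.
With m₀=0, d₀=1 and mₖ₊₁ = dₖaₖ − mₖ, dₖ₊₁ = (n − mₖ₊₁²)/dₖ, aₖ₊₁ = ⌊(a₀+mₖ₊₁)/dₖ₊₁⌋:
  k=1: m=1, d=1, a=2
d=1 and a=2a₀=2 at k=1, so the next step gives (m, d) = (1, 1) again — its k=1 value — and the period has length 1.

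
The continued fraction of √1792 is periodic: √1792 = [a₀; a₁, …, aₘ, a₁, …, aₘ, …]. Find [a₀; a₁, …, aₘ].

a₀ = ⌊√1792⌋ = 42.
With m₀=0, d₀=1 and mₖ₊₁ = dₖaₖ − mₖ, dₖ₊₁ = (n − mₖ₊₁²)/dₖ, aₖ₊₁ = ⌊(a₀+mₖ₊₁)/dₖ₊₁⌋:
  k=1: m=42, d=28, a=3
  k=2: m=42, d=1, a=84
d=1 and a=2a₀=84 at k=2, so the next step gives (m, d) = (42, 28) again — its k=1 value — and the period has length 2.

[42; 3, 84]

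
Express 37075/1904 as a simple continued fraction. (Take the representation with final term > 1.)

37075 = 19*1904 + 899
1904 = 2*899 + 106
899 = 8*106 + 51
106 = 2*51 + 4
51 = 12*4 + 3
4 = 1*3 + 1
3 = 3*1 + 0  (stop)
So 37075/1904 = [19; 2, 8, 2, 12, 1, 3].

[19; 2, 8, 2, 12, 1, 3]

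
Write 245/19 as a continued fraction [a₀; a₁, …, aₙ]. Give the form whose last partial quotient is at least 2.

[12; 1, 8, 2]

245 = 12*19 + 17
19 = 1*17 + 2
17 = 8*2 + 1
2 = 2*1 + 0  (stop)
So 245/19 = [12; 1, 8, 2].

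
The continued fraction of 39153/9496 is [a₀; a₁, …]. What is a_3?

8

39153 = 4·9496 + 1169   →  a_0 = 4
9496 = 8·1169 + 144   →  a_1 = 8
1169 = 8·144 + 17   →  a_2 = 8
144 = 8·17 + 8   →  a_3 = 8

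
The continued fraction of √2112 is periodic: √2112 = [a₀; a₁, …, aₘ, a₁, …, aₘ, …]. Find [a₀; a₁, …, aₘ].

a₀ = ⌊√2112⌋ = 45.
With m₀=0, d₀=1 and mₖ₊₁ = dₖaₖ − mₖ, dₖ₊₁ = (n − mₖ₊₁²)/dₖ, aₖ₊₁ = ⌊(a₀+mₖ₊₁)/dₖ₊₁⌋:
  k=1: m=45, d=87, a=1
  k=2: m=42, d=4, a=21
  k=3: m=42, d=87, a=1
  k=4: m=45, d=1, a=90
d=1 and a=2a₀=90 at k=4, so the next step gives (m, d) = (45, 87) again — its k=1 value — and the period has length 4.

[45; 1, 21, 1, 90]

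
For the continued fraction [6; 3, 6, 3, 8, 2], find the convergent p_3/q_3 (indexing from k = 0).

379/60

Using pₖ = aₖpₖ₋₁ + pₖ₋₂, qₖ = aₖqₖ₋₁ + qₖ₋₂ (with p₋₁=1, p₋₂=0, q₋₁=0, q₋₂=1):
  k=0: a=6, p=6, q=1
  k=1: a=3, p=19, q=3
  k=2: a=6, p=120, q=19
  k=3: a=3, p=379, q=60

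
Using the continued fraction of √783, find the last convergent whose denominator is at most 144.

√783 = [27; 1, 54, …] (period length 2).
Convergents:
  p_0/q_0 = 27/1
  p_1/q_1 = 28/1
  p_2/q_2 = 1539/55
  p_3/q_3 = 1567/56
  p_4/q_4 = 86157/3079
q_3 = 56 ≤ 144 < 3079 = q_4, so the answer is 1567/56.

1567/56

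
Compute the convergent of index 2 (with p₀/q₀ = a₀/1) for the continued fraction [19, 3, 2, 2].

Using pₖ = aₖpₖ₋₁ + pₖ₋₂, qₖ = aₖqₖ₋₁ + qₖ₋₂ (with p₋₁=1, p₋₂=0, q₋₁=0, q₋₂=1):
  k=0: a=19, p=19, q=1
  k=1: a=3, p=58, q=3
  k=2: a=2, p=135, q=7

135/7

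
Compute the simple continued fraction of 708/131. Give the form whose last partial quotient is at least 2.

708 = 5*131 + 53
131 = 2*53 + 25
53 = 2*25 + 3
25 = 8*3 + 1
3 = 3*1 + 0  (stop)
So 708/131 = [5; 2, 2, 8, 3].

[5; 2, 2, 8, 3]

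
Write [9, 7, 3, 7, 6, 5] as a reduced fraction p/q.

Fold from the inside: start with 5/1.
  6 + 1/5 = 31/5
  7 + 5/31 = 222/31
  3 + 31/222 = 697/222
  7 + 222/697 = 5101/697
  9 + 697/5101 = 46606/5101

46606/5101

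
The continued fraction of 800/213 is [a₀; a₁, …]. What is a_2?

800 = 3·213 + 161   →  a_0 = 3
213 = 1·161 + 52   →  a_1 = 1
161 = 3·52 + 5   →  a_2 = 3

3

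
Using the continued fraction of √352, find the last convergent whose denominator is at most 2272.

√352 = [18; 1, 3, 5, 9, 5, 3, 1, 36, …] (period length 8).
Convergents:
  p_0/q_0 = 18/1
  p_1/q_1 = 19/1
  p_2/q_2 = 75/4
  p_3/q_3 = 394/21
  p_4/q_4 = 3621/193
  p_5/q_5 = 18499/986
  p_6/q_6 = 59118/3151
q_5 = 986 ≤ 2272 < 3151 = q_6, so the answer is 18499/986.

18499/986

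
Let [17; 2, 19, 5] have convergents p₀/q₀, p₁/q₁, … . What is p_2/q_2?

682/39

Using pₖ = aₖpₖ₋₁ + pₖ₋₂, qₖ = aₖqₖ₋₁ + qₖ₋₂ (with p₋₁=1, p₋₂=0, q₋₁=0, q₋₂=1):
  k=0: a=17, p=17, q=1
  k=1: a=2, p=35, q=2
  k=2: a=19, p=682, q=39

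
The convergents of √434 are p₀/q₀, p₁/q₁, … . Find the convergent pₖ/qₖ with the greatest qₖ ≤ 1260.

√434 = [20; 1, 4, 1, 40, …] (period length 4).
Convergents:
  p_0/q_0 = 20/1
  p_1/q_1 = 21/1
  p_2/q_2 = 104/5
  p_3/q_3 = 125/6
  p_4/q_4 = 5104/245
  p_5/q_5 = 5229/251
  p_6/q_6 = 26020/1249
  p_7/q_7 = 31249/1500
q_6 = 1249 ≤ 1260 < 1500 = q_7, so the answer is 26020/1249.

26020/1249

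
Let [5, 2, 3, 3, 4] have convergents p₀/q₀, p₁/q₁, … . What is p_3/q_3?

125/23

Using pₖ = aₖpₖ₋₁ + pₖ₋₂, qₖ = aₖqₖ₋₁ + qₖ₋₂ (with p₋₁=1, p₋₂=0, q₋₁=0, q₋₂=1):
  k=0: a=5, p=5, q=1
  k=1: a=2, p=11, q=2
  k=2: a=3, p=38, q=7
  k=3: a=3, p=125, q=23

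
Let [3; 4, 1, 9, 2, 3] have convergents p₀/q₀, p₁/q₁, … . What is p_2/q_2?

16/5

Using pₖ = aₖpₖ₋₁ + pₖ₋₂, qₖ = aₖqₖ₋₁ + qₖ₋₂ (with p₋₁=1, p₋₂=0, q₋₁=0, q₋₂=1):
  k=0: a=3, p=3, q=1
  k=1: a=4, p=13, q=4
  k=2: a=1, p=16, q=5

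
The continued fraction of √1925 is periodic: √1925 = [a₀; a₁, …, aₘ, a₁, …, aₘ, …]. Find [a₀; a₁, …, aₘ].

[43; 1, 6, 1, 86]

a₀ = ⌊√1925⌋ = 43.
With m₀=0, d₀=1 and mₖ₊₁ = dₖaₖ − mₖ, dₖ₊₁ = (n − mₖ₊₁²)/dₖ, aₖ₊₁ = ⌊(a₀+mₖ₊₁)/dₖ₊₁⌋:
  k=1: m=43, d=76, a=1
  k=2: m=33, d=11, a=6
  k=3: m=33, d=76, a=1
  k=4: m=43, d=1, a=86
d=1 and a=2a₀=86 at k=4, so the next step gives (m, d) = (43, 76) again — its k=1 value — and the period has length 4.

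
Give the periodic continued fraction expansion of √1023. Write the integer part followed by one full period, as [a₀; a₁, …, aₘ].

a₀ = ⌊√1023⌋ = 31.
With m₀=0, d₀=1 and mₖ₊₁ = dₖaₖ − mₖ, dₖ₊₁ = (n − mₖ₊₁²)/dₖ, aₖ₊₁ = ⌊(a₀+mₖ₊₁)/dₖ₊₁⌋:
  k=1: m=31, d=62, a=1
  k=2: m=31, d=1, a=62
d=1 and a=2a₀=62 at k=2, so the next step gives (m, d) = (31, 62) again — its k=1 value — and the period has length 2.

[31; 1, 62]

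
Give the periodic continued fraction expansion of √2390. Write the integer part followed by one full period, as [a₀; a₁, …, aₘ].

[48; 1, 7, 1, 8, 1, 7, 1, 96]

a₀ = ⌊√2390⌋ = 48.
With m₀=0, d₀=1 and mₖ₊₁ = dₖaₖ − mₖ, dₖ₊₁ = (n − mₖ₊₁²)/dₖ, aₖ₊₁ = ⌊(a₀+mₖ₊₁)/dₖ₊₁⌋:
  k=1: m=48, d=86, a=1
  k=2: m=38, d=11, a=7
  k=3: m=39, d=79, a=1
  k=4: m=40, d=10, a=8
  k=5: m=40, d=79, a=1
  k=6: m=39, d=11, a=7
  k=7: m=38, d=86, a=1
  k=8: m=48, d=1, a=96
d=1 and a=2a₀=96 at k=8, so the next step gives (m, d) = (48, 86) again — its k=1 value — and the period has length 8.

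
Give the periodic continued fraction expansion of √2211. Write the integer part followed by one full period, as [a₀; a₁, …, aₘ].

a₀ = ⌊√2211⌋ = 47.

[47; 47, 94]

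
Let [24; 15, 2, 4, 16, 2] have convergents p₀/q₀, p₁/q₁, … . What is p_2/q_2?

Using pₖ = aₖpₖ₋₁ + pₖ₋₂, qₖ = aₖqₖ₋₁ + qₖ₋₂ (with p₋₁=1, p₋₂=0, q₋₁=0, q₋₂=1):
  k=0: a=24, p=24, q=1
  k=1: a=15, p=361, q=15
  k=2: a=2, p=746, q=31

746/31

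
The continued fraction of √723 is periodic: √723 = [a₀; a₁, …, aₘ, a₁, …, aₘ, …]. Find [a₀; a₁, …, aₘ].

a₀ = ⌊√723⌋ = 26.
With m₀=0, d₀=1 and mₖ₊₁ = dₖaₖ − mₖ, dₖ₊₁ = (n − mₖ₊₁²)/dₖ, aₖ₊₁ = ⌊(a₀+mₖ₊₁)/dₖ₊₁⌋:
  k=1: m=26, d=47, a=1
  k=2: m=21, d=6, a=7
  k=3: m=21, d=47, a=1
  k=4: m=26, d=1, a=52
d=1 and a=2a₀=52 at k=4, so the next step gives (m, d) = (26, 47) again — its k=1 value — and the period has length 4.

[26; 1, 7, 1, 52]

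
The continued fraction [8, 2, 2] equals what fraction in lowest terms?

42/5

Using pₖ = aₖpₖ₋₁ + pₖ₋₂ and qₖ = aₖqₖ₋₁ + qₖ₋₂:
  k=0: a=8, p=8, q=1
  k=1: a=2, p=17, q=2
  k=2: a=2, p=42, q=5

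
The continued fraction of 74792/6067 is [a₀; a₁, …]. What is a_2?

19

74792 = 12·6067 + 1988   →  a_0 = 12
6067 = 3·1988 + 103   →  a_1 = 3
1988 = 19·103 + 31   →  a_2 = 19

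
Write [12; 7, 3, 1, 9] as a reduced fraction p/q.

Fold from the inside: start with 9/1.
  1 + 1/9 = 10/9
  3 + 9/10 = 39/10
  7 + 10/39 = 283/39
  12 + 39/283 = 3435/283

3435/283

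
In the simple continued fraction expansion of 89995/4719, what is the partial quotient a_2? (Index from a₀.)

89995 = 19·4719 + 334   →  a_0 = 19
4719 = 14·334 + 43   →  a_1 = 14
334 = 7·43 + 33   →  a_2 = 7

7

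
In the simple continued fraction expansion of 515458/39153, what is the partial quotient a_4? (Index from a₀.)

9

515458 = 13·39153 + 6469   →  a_0 = 13
39153 = 6·6469 + 339   →  a_1 = 6
6469 = 19·339 + 28   →  a_2 = 19
339 = 12·28 + 3   →  a_3 = 12
28 = 9·3 + 1   →  a_4 = 9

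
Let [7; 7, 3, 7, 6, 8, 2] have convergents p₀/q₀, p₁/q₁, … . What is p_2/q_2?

Using pₖ = aₖpₖ₋₁ + pₖ₋₂, qₖ = aₖqₖ₋₁ + qₖ₋₂ (with p₋₁=1, p₋₂=0, q₋₁=0, q₋₂=1):
  k=0: a=7, p=7, q=1
  k=1: a=7, p=50, q=7
  k=2: a=3, p=157, q=22

157/22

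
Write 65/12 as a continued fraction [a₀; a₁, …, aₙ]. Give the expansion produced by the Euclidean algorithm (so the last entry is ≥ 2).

65 = 5*12 + 5
12 = 2*5 + 2
5 = 2*2 + 1
2 = 2*1 + 0  (stop)
So 65/12 = [5; 2, 2, 2].

[5; 2, 2, 2]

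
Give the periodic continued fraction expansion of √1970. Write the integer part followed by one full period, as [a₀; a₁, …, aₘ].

a₀ = ⌊√1970⌋ = 44.
With m₀=0, d₀=1 and mₖ₊₁ = dₖaₖ − mₖ, dₖ₊₁ = (n − mₖ₊₁²)/dₖ, aₖ₊₁ = ⌊(a₀+mₖ₊₁)/dₖ₊₁⌋:
  k=1: m=44, d=34, a=2
  k=2: m=24, d=41, a=1
  k=3: m=17, d=41, a=1
  k=4: m=24, d=34, a=2
  k=5: m=44, d=1, a=88
d=1 and a=2a₀=88 at k=5, so the next step gives (m, d) = (44, 34) again — its k=1 value — and the period has length 5.

[44; 2, 1, 1, 2, 88]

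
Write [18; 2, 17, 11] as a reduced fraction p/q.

Fold from the inside: start with 11/1.
  17 + 1/11 = 188/11
  2 + 11/188 = 387/188
  18 + 188/387 = 7154/387

7154/387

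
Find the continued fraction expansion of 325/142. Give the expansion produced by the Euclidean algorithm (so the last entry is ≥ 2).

[2; 3, 2, 6, 3]

325 = 2×142 + 41
142 = 3×41 + 19
41 = 2×19 + 3
19 = 6×3 + 1
3 = 3×1 + 0  (stop)
So 325/142 = [2; 3, 2, 6, 3].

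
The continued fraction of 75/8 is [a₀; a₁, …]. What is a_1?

75 = 9·8 + 3   →  a_0 = 9
8 = 2·3 + 2   →  a_1 = 2

2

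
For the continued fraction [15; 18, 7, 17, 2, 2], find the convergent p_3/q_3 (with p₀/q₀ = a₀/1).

32775/2177

Using pₖ = aₖpₖ₋₁ + pₖ₋₂, qₖ = aₖqₖ₋₁ + qₖ₋₂ (with p₋₁=1, p₋₂=0, q₋₁=0, q₋₂=1):
  k=0: a=15, p=15, q=1
  k=1: a=18, p=271, q=18
  k=2: a=7, p=1912, q=127
  k=3: a=17, p=32775, q=2177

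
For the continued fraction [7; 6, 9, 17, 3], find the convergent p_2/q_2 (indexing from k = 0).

394/55

Using pₖ = aₖpₖ₋₁ + pₖ₋₂, qₖ = aₖqₖ₋₁ + qₖ₋₂ (with p₋₁=1, p₋₂=0, q₋₁=0, q₋₂=1):
  k=0: a=7, p=7, q=1
  k=1: a=6, p=43, q=6
  k=2: a=9, p=394, q=55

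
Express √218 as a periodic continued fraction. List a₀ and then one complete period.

[14; 1, 3, 3, 1, 28]

a₀ = ⌊√218⌋ = 14.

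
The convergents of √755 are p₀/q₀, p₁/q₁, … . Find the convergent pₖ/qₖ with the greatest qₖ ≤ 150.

√755 = [27; 2, 10, 2, 54, …] (period length 4).
Convergents:
  p_0/q_0 = 27/1
  p_1/q_1 = 55/2
  p_2/q_2 = 577/21
  p_3/q_3 = 1209/44
  p_4/q_4 = 65863/2397
q_3 = 44 ≤ 150 < 2397 = q_4, so the answer is 1209/44.

1209/44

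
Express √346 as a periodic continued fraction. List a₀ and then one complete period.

[18; 1, 1, 1, 1, 36]

a₀ = ⌊√346⌋ = 18.
With m₀=0, d₀=1 and mₖ₊₁ = dₖaₖ − mₖ, dₖ₊₁ = (n − mₖ₊₁²)/dₖ, aₖ₊₁ = ⌊(a₀+mₖ₊₁)/dₖ₊₁⌋:
  k=1: m=18, d=22, a=1
  k=2: m=4, d=15, a=1
  k=3: m=11, d=15, a=1
  k=4: m=4, d=22, a=1
  k=5: m=18, d=1, a=36
d=1 and a=2a₀=36 at k=5, so the next step gives (m, d) = (18, 22) again — its k=1 value — and the period has length 5.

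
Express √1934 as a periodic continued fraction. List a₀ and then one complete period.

a₀ = ⌊√1934⌋ = 43.
With m₀=0, d₀=1 and mₖ₊₁ = dₖaₖ − mₖ, dₖ₊₁ = (n − mₖ₊₁²)/dₖ, aₖ₊₁ = ⌊(a₀+mₖ₊₁)/dₖ₊₁⌋:
  k=1: m=43, d=85, a=1
  k=2: m=42, d=2, a=42
  k=3: m=42, d=85, a=1
  k=4: m=43, d=1, a=86
d=1 and a=2a₀=86 at k=4, so the next step gives (m, d) = (43, 85) again — its k=1 value — and the period has length 4.

[43; 1, 42, 1, 86]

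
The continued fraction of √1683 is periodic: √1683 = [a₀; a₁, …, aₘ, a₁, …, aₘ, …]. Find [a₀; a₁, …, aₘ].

[41; 41, 82]

a₀ = ⌊√1683⌋ = 41.
With m₀=0, d₀=1 and mₖ₊₁ = dₖaₖ − mₖ, dₖ₊₁ = (n − mₖ₊₁²)/dₖ, aₖ₊₁ = ⌊(a₀+mₖ₊₁)/dₖ₊₁⌋:
  k=1: m=41, d=2, a=41
  k=2: m=41, d=1, a=82
d=1 and a=2a₀=82 at k=2, so the next step gives (m, d) = (41, 2) again — its k=1 value — and the period has length 2.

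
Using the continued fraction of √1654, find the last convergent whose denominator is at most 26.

122/3

√1654 = [40; 1, 2, 40, 2, 1, 80, …] (period length 6).
Convergents:
  p_0/q_0 = 40/1
  p_1/q_1 = 41/1
  p_2/q_2 = 122/3
  p_3/q_3 = 4921/121
q_2 = 3 ≤ 26 < 121 = q_3, so the answer is 122/3.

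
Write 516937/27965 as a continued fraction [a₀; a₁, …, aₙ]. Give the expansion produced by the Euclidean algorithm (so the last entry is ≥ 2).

516937 = 18·27965 + 13567
27965 = 2·13567 + 831
13567 = 16·831 + 271
831 = 3·271 + 18
271 = 15·18 + 1
18 = 18·1 + 0  (stop)
So 516937/27965 = [18; 2, 16, 3, 15, 18].

[18; 2, 16, 3, 15, 18]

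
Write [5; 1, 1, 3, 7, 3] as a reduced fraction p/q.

Using pₖ = aₖpₖ₋₁ + pₖ₋₂ and qₖ = aₖqₖ₋₁ + qₖ₋₂:
  k=0: a=5, p=5, q=1
  k=1: a=1, p=6, q=1
  k=2: a=1, p=11, q=2
  k=3: a=3, p=39, q=7
  k=4: a=7, p=284, q=51
  k=5: a=3, p=891, q=160

891/160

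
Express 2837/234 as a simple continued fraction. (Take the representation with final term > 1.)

[12; 8, 14, 2]

2837 = 12*234 + 29
234 = 8*29 + 2
29 = 14*2 + 1
2 = 2*1 + 0  (stop)
So 2837/234 = [12; 8, 14, 2].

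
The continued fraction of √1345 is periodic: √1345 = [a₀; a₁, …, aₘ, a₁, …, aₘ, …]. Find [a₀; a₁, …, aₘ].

[36; 1, 2, 14, 2, 1, 72]

a₀ = ⌊√1345⌋ = 36.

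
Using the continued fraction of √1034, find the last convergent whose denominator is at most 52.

√1034 = [32; 6, 2, 2, 2, 6, 64, …] (period length 6).
Convergents:
  p_0/q_0 = 32/1
  p_1/q_1 = 193/6
  p_2/q_2 = 418/13
  p_3/q_3 = 1029/32
  p_4/q_4 = 2476/77
q_3 = 32 ≤ 52 < 77 = q_4, so the answer is 1029/32.

1029/32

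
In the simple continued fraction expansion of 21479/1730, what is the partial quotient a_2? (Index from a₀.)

21479 = 12·1730 + 719   →  a_0 = 12
1730 = 2·719 + 292   →  a_1 = 2
719 = 2·292 + 135   →  a_2 = 2

2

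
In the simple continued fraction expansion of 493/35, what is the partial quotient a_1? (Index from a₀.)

493 = 14·35 + 3   →  a_0 = 14
35 = 11·3 + 2   →  a_1 = 11

11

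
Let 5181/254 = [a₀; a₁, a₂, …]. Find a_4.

16

5181 = 20·254 + 101   →  a_0 = 20
254 = 2·101 + 52   →  a_1 = 2
101 = 1·52 + 49   →  a_2 = 1
52 = 1·49 + 3   →  a_3 = 1
49 = 16·3 + 1   →  a_4 = 16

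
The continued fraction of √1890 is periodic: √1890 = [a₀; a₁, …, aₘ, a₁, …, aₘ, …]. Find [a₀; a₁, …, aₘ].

a₀ = ⌊√1890⌋ = 43.
With m₀=0, d₀=1 and mₖ₊₁ = dₖaₖ − mₖ, dₖ₊₁ = (n − mₖ₊₁²)/dₖ, aₖ₊₁ = ⌊(a₀+mₖ₊₁)/dₖ₊₁⌋:
  k=1: m=43, d=41, a=2
  k=2: m=39, d=9, a=9
  k=3: m=42, d=14, a=6
  k=4: m=42, d=9, a=9
  k=5: m=39, d=41, a=2
  k=6: m=43, d=1, a=86
d=1 and a=2a₀=86 at k=6, so the next step gives (m, d) = (43, 41) again — its k=1 value — and the period has length 6.

[43; 2, 9, 6, 9, 2, 86]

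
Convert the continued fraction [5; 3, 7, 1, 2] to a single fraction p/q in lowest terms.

383/72

Using pₖ = aₖpₖ₋₁ + pₖ₋₂ and qₖ = aₖqₖ₋₁ + qₖ₋₂:
  k=0: a=5, p=5, q=1
  k=1: a=3, p=16, q=3
  k=2: a=7, p=117, q=22
  k=3: a=1, p=133, q=25
  k=4: a=2, p=383, q=72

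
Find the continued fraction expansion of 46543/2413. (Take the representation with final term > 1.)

46543 = 19*2413 + 696
2413 = 3*696 + 325
696 = 2*325 + 46
325 = 7*46 + 3
46 = 15*3 + 1
3 = 3*1 + 0  (stop)
So 46543/2413 = [19; 3, 2, 7, 15, 3].

[19; 3, 2, 7, 15, 3]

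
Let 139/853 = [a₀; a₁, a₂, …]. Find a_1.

6

139 = 0·853 + 139   →  a_0 = 0
853 = 6·139 + 19   →  a_1 = 6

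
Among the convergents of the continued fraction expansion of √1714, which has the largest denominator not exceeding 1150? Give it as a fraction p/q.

34321/829

√1714 = [41; 2, 2, 82, …] (period length 3).
Convergents:
  p_0/q_0 = 41/1
  p_1/q_1 = 83/2
  p_2/q_2 = 207/5
  p_3/q_3 = 17057/412
  p_4/q_4 = 34321/829
  p_5/q_5 = 85699/2070
q_4 = 829 ≤ 1150 < 2070 = q_5, so the answer is 34321/829.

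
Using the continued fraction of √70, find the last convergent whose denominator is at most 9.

√70 = [8; 2, 1, 2, 1, 2, 16, …] (period length 6).
Convergents:
  p_0/q_0 = 8/1
  p_1/q_1 = 17/2
  p_2/q_2 = 25/3
  p_3/q_3 = 67/8
  p_4/q_4 = 92/11
q_3 = 8 ≤ 9 < 11 = q_4, so the answer is 67/8.

67/8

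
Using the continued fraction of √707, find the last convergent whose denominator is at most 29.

√707 = [26; 1, 1, 2, 3, 2, 1, 1, 52, …] (period length 8).
Convergents:
  p_0/q_0 = 26/1
  p_1/q_1 = 27/1
  p_2/q_2 = 53/2
  p_3/q_3 = 133/5
  p_4/q_4 = 452/17
  p_5/q_5 = 1037/39
q_4 = 17 ≤ 29 < 39 = q_5, so the answer is 452/17.

452/17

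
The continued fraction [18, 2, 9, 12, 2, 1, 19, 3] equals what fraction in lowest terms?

786231/42559

Using pₖ = aₖpₖ₋₁ + pₖ₋₂ and qₖ = aₖqₖ₋₁ + qₖ₋₂:
  k=0: a=18, p=18, q=1
  k=1: a=2, p=37, q=2
  k=2: a=9, p=351, q=19
  k=3: a=12, p=4249, q=230
  k=4: a=2, p=8849, q=479
  k=5: a=1, p=13098, q=709
  k=6: a=19, p=257711, q=13950
  k=7: a=3, p=786231, q=42559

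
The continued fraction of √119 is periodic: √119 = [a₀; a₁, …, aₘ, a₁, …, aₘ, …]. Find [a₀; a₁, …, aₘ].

[10; 1, 9, 1, 20]

a₀ = ⌊√119⌋ = 10.
With m₀=0, d₀=1 and mₖ₊₁ = dₖaₖ − mₖ, dₖ₊₁ = (n − mₖ₊₁²)/dₖ, aₖ₊₁ = ⌊(a₀+mₖ₊₁)/dₖ₊₁⌋:
  k=1: m=10, d=19, a=1
  k=2: m=9, d=2, a=9
  k=3: m=9, d=19, a=1
  k=4: m=10, d=1, a=20
d=1 and a=2a₀=20 at k=4, so the next step gives (m, d) = (10, 19) again — its k=1 value — and the period has length 4.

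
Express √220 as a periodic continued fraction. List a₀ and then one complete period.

a₀ = ⌊√220⌋ = 14.

[14; 1, 4, 1, 28]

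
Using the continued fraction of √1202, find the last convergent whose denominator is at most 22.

104/3

√1202 = [34; 1, 2, 34, 2, 1, 68, …] (period length 6).
Convergents:
  p_0/q_0 = 34/1
  p_1/q_1 = 35/1
  p_2/q_2 = 104/3
  p_3/q_3 = 3571/103
q_2 = 3 ≤ 22 < 103 = q_3, so the answer is 104/3.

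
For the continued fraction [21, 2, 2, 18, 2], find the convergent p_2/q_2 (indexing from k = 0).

107/5

Using pₖ = aₖpₖ₋₁ + pₖ₋₂, qₖ = aₖqₖ₋₁ + qₖ₋₂ (with p₋₁=1, p₋₂=0, q₋₁=0, q₋₂=1):
  k=0: a=21, p=21, q=1
  k=1: a=2, p=43, q=2
  k=2: a=2, p=107, q=5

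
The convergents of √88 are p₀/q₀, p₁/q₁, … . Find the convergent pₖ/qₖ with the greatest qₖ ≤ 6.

47/5

√88 = [9; 2, 1, 1, 1, 2, 18, …] (period length 6).
Convergents:
  p_0/q_0 = 9/1
  p_1/q_1 = 19/2
  p_2/q_2 = 28/3
  p_3/q_3 = 47/5
  p_4/q_4 = 75/8
q_3 = 5 ≤ 6 < 8 = q_4, so the answer is 47/5.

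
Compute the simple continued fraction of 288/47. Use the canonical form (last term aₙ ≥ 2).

[6; 7, 1, 5]

288 = 6*47 + 6
47 = 7*6 + 5
6 = 1*5 + 1
5 = 5*1 + 0  (stop)
So 288/47 = [6; 7, 1, 5].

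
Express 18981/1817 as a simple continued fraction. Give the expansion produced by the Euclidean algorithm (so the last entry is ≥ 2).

18981 = 10*1817 + 811
1817 = 2*811 + 195
811 = 4*195 + 31
195 = 6*31 + 9
31 = 3*9 + 4
9 = 2*4 + 1
4 = 4*1 + 0  (stop)
So 18981/1817 = [10; 2, 4, 6, 3, 2, 4].

[10; 2, 4, 6, 3, 2, 4]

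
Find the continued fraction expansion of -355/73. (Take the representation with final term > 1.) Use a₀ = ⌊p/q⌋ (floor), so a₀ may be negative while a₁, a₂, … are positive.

-355 = -5*73 + 10
73 = 7*10 + 3
10 = 3*3 + 1
3 = 3*1 + 0  (stop)
So -355/73 = [-5; 7, 3, 3].

[-5; 7, 3, 3]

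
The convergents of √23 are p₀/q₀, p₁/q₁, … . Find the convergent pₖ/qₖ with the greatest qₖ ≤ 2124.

10124/2111

√23 = [4; 1, 3, 1, 8, …] (period length 4).
Convergents:
  p_0/q_0 = 4/1
  p_1/q_1 = 5/1
  p_2/q_2 = 19/4
  p_3/q_3 = 24/5
  p_4/q_4 = 211/44
  p_5/q_5 = 235/49
  p_6/q_6 = 916/191
  p_7/q_7 = 1151/240
  p_8/q_8 = 10124/2111
  p_9/q_9 = 11275/2351
q_8 = 2111 ≤ 2124 < 2351 = q_9, so the answer is 10124/2111.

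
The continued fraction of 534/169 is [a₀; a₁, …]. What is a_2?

534 = 3·169 + 27   →  a_0 = 3
169 = 6·27 + 7   →  a_1 = 6
27 = 3·7 + 6   →  a_2 = 3

3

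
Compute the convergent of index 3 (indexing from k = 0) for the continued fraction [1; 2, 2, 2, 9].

Using pₖ = aₖpₖ₋₁ + pₖ₋₂, qₖ = aₖqₖ₋₁ + qₖ₋₂ (with p₋₁=1, p₋₂=0, q₋₁=0, q₋₂=1):
  k=0: a=1, p=1, q=1
  k=1: a=2, p=3, q=2
  k=2: a=2, p=7, q=5
  k=3: a=2, p=17, q=12

17/12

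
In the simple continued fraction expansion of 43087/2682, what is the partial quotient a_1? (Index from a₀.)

15

43087 = 16·2682 + 175   →  a_0 = 16
2682 = 15·175 + 57   →  a_1 = 15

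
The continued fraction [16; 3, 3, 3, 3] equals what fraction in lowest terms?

1777/109

Fold from the inside: start with 3/1.
  3 + 1/3 = 10/3
  3 + 3/10 = 33/10
  3 + 10/33 = 109/33
  16 + 33/109 = 1777/109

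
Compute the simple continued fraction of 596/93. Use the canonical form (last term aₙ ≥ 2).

596 = 6*93 + 38
93 = 2*38 + 17
38 = 2*17 + 4
17 = 4*4 + 1
4 = 4*1 + 0  (stop)
So 596/93 = [6; 2, 2, 4, 4].

[6; 2, 2, 4, 4]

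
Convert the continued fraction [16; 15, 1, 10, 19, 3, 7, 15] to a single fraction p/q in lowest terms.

Using pₖ = aₖpₖ₋₁ + pₖ₋₂ and qₖ = aₖqₖ₋₁ + qₖ₋₂:
  k=0: a=16, p=16, q=1
  k=1: a=15, p=241, q=15
  k=2: a=1, p=257, q=16
  k=3: a=10, p=2811, q=175
  k=4: a=19, p=53666, q=3341
  k=5: a=3, p=163809, q=10198
  k=6: a=7, p=1200329, q=74727
  k=7: a=15, p=18168744, q=1131103

18168744/1131103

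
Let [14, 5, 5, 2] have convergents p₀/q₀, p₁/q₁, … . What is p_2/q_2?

Using pₖ = aₖpₖ₋₁ + pₖ₋₂, qₖ = aₖqₖ₋₁ + qₖ₋₂ (with p₋₁=1, p₋₂=0, q₋₁=0, q₋₂=1):
  k=0: a=14, p=14, q=1
  k=1: a=5, p=71, q=5
  k=2: a=5, p=369, q=26

369/26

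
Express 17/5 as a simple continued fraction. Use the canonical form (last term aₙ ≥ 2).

17 = 3×5 + 2
5 = 2×2 + 1
2 = 2×1 + 0  (stop)
So 17/5 = [3; 2, 2].

[3; 2, 2]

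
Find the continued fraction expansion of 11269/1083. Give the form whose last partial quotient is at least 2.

11269 = 10*1083 + 439
1083 = 2*439 + 205
439 = 2*205 + 29
205 = 7*29 + 2
29 = 14*2 + 1
2 = 2*1 + 0  (stop)
So 11269/1083 = [10; 2, 2, 7, 14, 2].

[10; 2, 2, 7, 14, 2]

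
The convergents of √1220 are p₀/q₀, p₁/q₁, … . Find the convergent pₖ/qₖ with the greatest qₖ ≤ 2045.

34195/979

√1220 = [34; 1, 12, 1, 68, …] (period length 4).
Convergents:
  p_0/q_0 = 34/1
  p_1/q_1 = 35/1
  p_2/q_2 = 454/13
  p_3/q_3 = 489/14
  p_4/q_4 = 33706/965
  p_5/q_5 = 34195/979
  p_6/q_6 = 444046/12713
q_5 = 979 ≤ 2045 < 12713 = q_6, so the answer is 34195/979.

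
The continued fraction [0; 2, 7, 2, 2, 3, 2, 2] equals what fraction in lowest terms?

704/1503

Fold from the inside: start with 2/1.
  2 + 1/2 = 5/2
  3 + 2/5 = 17/5
  2 + 5/17 = 39/17
  2 + 17/39 = 95/39
  7 + 39/95 = 704/95
  2 + 95/704 = 1503/704
  0 + 704/1503 = 704/1503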